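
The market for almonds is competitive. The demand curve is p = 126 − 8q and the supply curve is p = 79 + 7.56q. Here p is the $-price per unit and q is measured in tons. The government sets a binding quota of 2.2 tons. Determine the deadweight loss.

$5.24

Competitive equilibrium: 126 − 8q = 79 + 7.56q → q* = 3.0206, p* = 101.8355.
At q = 2.2: demand price = 126 − 8·2.2 = 108.4; supply price = 79 + 7.56·2.2 = 95.632.
Δq = 3.0206 − 2.2 = 0.8206; wedge = 108.4 − 95.632 = 12.768.
DWL = ½ × 0.8206 × 12.768 = $5.24.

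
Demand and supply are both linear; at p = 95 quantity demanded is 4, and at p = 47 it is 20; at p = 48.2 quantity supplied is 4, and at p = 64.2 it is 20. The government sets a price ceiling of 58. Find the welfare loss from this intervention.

Demand slope = (47 − 95)/(20 − 4) = −3, so p = 107 − 3q.
Supply slope = (64.2 − 48.2)/(20 − 4) = 1, so p = 44.2 + q.
Competitive equilibrium: 107 − 3q = 44.2 + q → q* = 15.7, p* = 59.9.
At the ceiling p = 58, quantity supplied = (58 − 44.2)/1 = 13.8.
Willingness to pay at q' = 13.8: 107 − 3·13.8 = 65.6.
Δq = 15.7 − 13.8 = 1.9; wedge = 65.6 − 58 = 7.6.
Deadweight loss = ½ × 1.9 × 7.6 = 7.22.

7.22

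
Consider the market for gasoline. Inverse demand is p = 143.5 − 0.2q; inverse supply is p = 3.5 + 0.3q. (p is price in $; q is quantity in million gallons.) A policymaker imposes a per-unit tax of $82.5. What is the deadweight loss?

$6806.25 million

Competitive equilibrium: 143.5 − 0.2q = 3.5 + 0.3q → q* = 280, p* = 87.5.
With the tax, the buyer price exceeds the seller price by 82.5: (143.5 − 0.2q) − (3.5 + 0.3q) = 82.5 → q' = 115.
Δq = 280 − 115 = 165; the wedge equals the tax, 82.5.
DWL = ½ × 165 × 82.5 = $6806.25 million.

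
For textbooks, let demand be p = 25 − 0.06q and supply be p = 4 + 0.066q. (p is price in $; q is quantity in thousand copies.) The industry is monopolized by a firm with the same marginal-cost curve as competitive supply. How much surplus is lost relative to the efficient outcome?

$182.10 thousand

Competitive equilibrium: 25 − 0.06q = 4 + 0.066q → q* = 166.6667, p* = 15.
Marginal revenue: MR = 25 − 0.12q. Set MR = MC: 25 − 0.12q = 4 + 0.066q → q_m = 112.9032.
Price p_m = 25 − 0.06·112.9032 = 18.2258; MC(q_m) = 4 + 0.066·112.9032 = 11.4516.
Competitive q* = 166.6667, so Δq = 53.7635; wedge = 18.2258 − 11.4516 = 6.7742.
DWL = ½ × 53.7635 × 6.7742 = $182.10 thousand.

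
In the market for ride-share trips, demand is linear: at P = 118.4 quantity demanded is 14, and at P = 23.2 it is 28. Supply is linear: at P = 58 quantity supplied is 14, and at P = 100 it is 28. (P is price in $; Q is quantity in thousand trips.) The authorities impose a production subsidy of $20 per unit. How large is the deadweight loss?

$20.41 thousand

Demand slope = (23.2 − 118.4)/(28 − 14) = −6.8, so P = 213.6 − 6.8Q.
Supply slope = (100 − 58)/(28 − 14) = 3, so P = 16 + 3Q.
Competitive equilibrium: 213.6 − 6.8Q = 16 + 3Q → Q* = 20.1633, P* = 76.4898.
The subsidy lowers effective supply by 20: P = 3Q − 4.
New quantity: 213.6 − 6.8Q = 3Q − 4 → Q' = 22.2041.
Overproduction ΔQ = 22.2041 − 20.1633 = 2.0408; wedge = subsidy = 20.
The triangle = ½ × 2.0408 × 20 = $20.41 thousand.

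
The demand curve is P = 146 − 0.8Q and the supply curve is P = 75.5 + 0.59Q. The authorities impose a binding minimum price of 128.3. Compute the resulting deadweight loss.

568.26

Competitive equilibrium: 146 − 0.8Q = 75.5 + 0.59Q → Q* = 50.7194, P* = 105.4245.
At the floor P = 128.3, quantity demanded = (146 − 128.3)/0.8 = 22.125.
Sellers' marginal cost at Q' = 22.125: 75.5 + 0.59·22.125 = 88.5538.
ΔQ = 50.7194 − 22.125 = 28.5944; wedge = 128.3 − 88.5538 = 39.7462.
Deadweight loss = ½ × 28.5944 × 39.7462 = 568.26.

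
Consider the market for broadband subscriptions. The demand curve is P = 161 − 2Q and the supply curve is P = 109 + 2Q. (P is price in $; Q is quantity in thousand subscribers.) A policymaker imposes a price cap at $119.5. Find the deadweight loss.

$120.125 thousand

Competitive equilibrium: 161 − 2Q = 109 + 2Q → Q* = 13, P* = 135.
At the ceiling P = 119.5, quantity supplied = (119.5 − 109)/2 = 5.25.
Willingness to pay at Q' = 5.25: 161 − 2·5.25 = 150.5.
ΔQ = 13 − 5.25 = 7.75; wedge = 150.5 − 119.5 = 31.
Welfare loss = ½ × 7.75 × 31 = $120.125 thousand.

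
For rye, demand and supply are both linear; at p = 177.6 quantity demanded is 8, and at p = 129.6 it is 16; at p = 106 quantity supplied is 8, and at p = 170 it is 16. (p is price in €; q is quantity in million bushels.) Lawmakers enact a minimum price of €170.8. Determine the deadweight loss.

€110.94 million

Demand slope = (129.6 − 177.6)/(16 − 8) = −6, so p = 225.6 − 6q.
Supply slope = (170 − 106)/(16 − 8) = 8, so p = 42 + 8q.
Competitive equilibrium: 225.6 − 6q = 42 + 8q → q* = 13.1143, p* = 146.9143.
At the floor p = 170.8, quantity demanded = (225.6 − 170.8)/6 = 9.1333.
Sellers' marginal cost at q' = 9.1333: 42 + 8·9.1333 = 115.0664.
Δq = 13.1143 − 9.1333 = 3.981; wedge = 170.8 − 115.0664 = 55.7336.
Deadweight loss = ½ × 3.981 × 55.7336 = €110.94 million.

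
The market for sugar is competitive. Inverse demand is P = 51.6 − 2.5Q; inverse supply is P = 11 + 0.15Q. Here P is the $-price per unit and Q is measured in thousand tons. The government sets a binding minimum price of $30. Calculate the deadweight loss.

Competitive equilibrium: 51.6 − 2.5Q = 11 + 0.15Q → Q* = 15.3208, P* = 13.2981.
At the floor P = 30, quantity demanded = (51.6 − 30)/2.5 = 8.64.
Sellers' marginal cost at Q' = 8.64: 11 + 0.15·8.64 = 12.296.
ΔQ = 15.3208 − 8.64 = 6.6808; wedge = 30 − 12.296 = 17.704.
The triangle = ½ × 6.6808 × 17.704 = $59.14 thousand.

$59.14 thousand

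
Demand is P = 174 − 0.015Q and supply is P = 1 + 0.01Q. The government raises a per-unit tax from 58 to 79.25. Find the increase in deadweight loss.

Competitive equilibrium: 174 − 0.015Q = 1 + 0.01Q → Q* = 6920, P* = 70.2.
For a per-unit tax t: ΔQ = t/0.025, so DWL = ½·t·(t/0.025) = t²/0.05.
At t = 58: DWL = 67280. At t = 79.25: DWL = 125611.25.
Increase = 125611.25 − 67280 = 58331.25.

58331.25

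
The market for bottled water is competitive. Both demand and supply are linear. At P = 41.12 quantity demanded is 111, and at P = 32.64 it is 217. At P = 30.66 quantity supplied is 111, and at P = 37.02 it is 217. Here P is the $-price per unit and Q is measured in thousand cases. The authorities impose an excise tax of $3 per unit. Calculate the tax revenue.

Demand slope = (32.64 − 41.12)/(217 − 111) = −0.08, so P = 50 − 0.08Q.
Supply slope = (37.02 − 30.66)/(217 − 111) = 0.06, so P = 24 + 0.06Q.
Competitive equilibrium: 50 − 0.08Q = 24 + 0.06Q → Q* = 185.7143, P* = 35.1429.
With the tax, the buyer price exceeds the seller price by 3: (50 − 0.08Q) − (24 + 0.06Q) = 3 → Q' = 164.2857.
Tax revenue = 3 × 164.2857 = $492.86 thousand.

$492.86 thousand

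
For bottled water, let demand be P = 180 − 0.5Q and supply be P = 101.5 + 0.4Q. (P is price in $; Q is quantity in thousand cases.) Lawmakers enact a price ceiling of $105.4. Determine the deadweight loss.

Competitive equilibrium: 180 − 0.5Q = 101.5 + 0.4Q → Q* = 87.22222, P* = 136.38889.
At the ceiling P = 105.4, quantity supplied = (105.4 − 101.5)/0.4 = 9.75.
Willingness to pay at Q' = 9.75: 180 − 0.5·9.75 = 175.125.
ΔQ = 87.22222 − 9.75 = 77.47222; wedge = 175.125 − 105.4 = 69.725.
The triangle = ½ × 77.47222 × 69.725 = $2700.88 thousand.

$2700.88 thousand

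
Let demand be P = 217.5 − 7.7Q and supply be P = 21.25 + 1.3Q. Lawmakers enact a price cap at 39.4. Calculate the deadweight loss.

Competitive equilibrium: 217.5 − 7.7Q = 21.25 + 1.3Q → Q* = 21.8056, P* = 49.5972.
At the ceiling P = 39.4, quantity supplied = (39.4 − 21.25)/1.3 = 13.9615.
Willingness to pay at Q' = 13.9615: 217.5 − 7.7·13.9615 = 109.9965.
ΔQ = 21.8056 − 13.9615 = 7.8441; wedge = 109.9965 − 39.4 = 70.5965.
The triangle = ½ × 7.8441 × 70.5965 = 276.88.

276.88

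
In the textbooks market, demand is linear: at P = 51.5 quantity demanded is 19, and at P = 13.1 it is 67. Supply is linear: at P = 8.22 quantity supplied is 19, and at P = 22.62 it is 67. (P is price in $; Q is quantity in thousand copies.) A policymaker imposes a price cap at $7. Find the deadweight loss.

Demand slope = (13.1 − 51.5)/(67 − 19) = −0.8, so P = 66.7 − 0.8Q.
Supply slope = (22.62 − 8.22)/(67 − 19) = 0.3, so P = 2.52 + 0.3Q.
Competitive equilibrium: 66.7 − 0.8Q = 2.52 + 0.3Q → Q* = 58.3455, P* = 20.0236.
At the ceiling P = 7, quantity supplied = (7 − 2.52)/0.3 = 14.9333.
Willingness to pay at Q' = 14.9333: 66.7 − 0.8·14.9333 = 54.7534.
ΔQ = 58.3455 − 14.9333 = 43.4122; wedge = 54.7534 − 7 = 47.7534.
Welfare loss = ½ × 43.4122 × 47.7534 = $1036.54 thousand.

$1036.54 thousand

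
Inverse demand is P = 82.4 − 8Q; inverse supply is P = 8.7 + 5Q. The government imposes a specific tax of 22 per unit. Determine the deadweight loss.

18.62

Competitive equilibrium: 82.4 − 8Q = 8.7 + 5Q → Q* = 5.6692, P* = 37.0462.
With the tax, the buyer price exceeds the seller price by 22: (82.4 − 8Q) − (8.7 + 5Q) = 22 → Q' = 3.9769.
ΔQ = 5.6692 − 3.9769 = 1.6923; the wedge equals the tax, 22.
Welfare loss = ½ × 1.6923 × 22 = 18.62.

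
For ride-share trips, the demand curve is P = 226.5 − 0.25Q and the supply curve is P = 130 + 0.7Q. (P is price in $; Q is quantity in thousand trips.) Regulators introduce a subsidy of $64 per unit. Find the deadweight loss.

$2155.79 thousand

Competitive equilibrium: 226.5 − 0.25Q = 130 + 0.7Q → Q* = 101.5789, P* = 201.1053.
The subsidy lowers effective supply by 64: P = 66 + 0.7Q.
New quantity: 226.5 − 0.25Q = 66 + 0.7Q → Q' = 168.9474.
Overproduction ΔQ = 168.9474 − 101.5789 = 67.3685; wedge = subsidy = 64.
Welfare loss = ½ × 67.3685 × 64 = $2155.79 thousand.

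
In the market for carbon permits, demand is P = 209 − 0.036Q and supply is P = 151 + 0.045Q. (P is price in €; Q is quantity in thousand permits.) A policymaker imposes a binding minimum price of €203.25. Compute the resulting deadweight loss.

€12534.75 thousand

Competitive equilibrium: 209 − 0.036Q = 151 + 0.045Q → Q* = 716.0494, P* = 183.2222.
At the floor P = 203.25, quantity demanded = (209 − 203.25)/0.036 = 159.7222.
Sellers' marginal cost at Q' = 159.7222: 151 + 0.045·159.7222 = 158.1875.
ΔQ = 716.0494 − 159.7222 = 556.3272; wedge = 203.25 − 158.1875 = 45.0625.
The triangle = ½ × 556.3272 × 45.0625 = €12534.75 thousand.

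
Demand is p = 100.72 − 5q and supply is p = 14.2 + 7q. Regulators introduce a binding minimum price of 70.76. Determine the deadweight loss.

8.90

Competitive equilibrium: 100.72 − 5q = 14.2 + 7q → q* = 7.21, p* = 64.67.
At the floor p = 70.76, quantity demanded = (100.72 − 70.76)/5 = 5.992.
Sellers' marginal cost at q' = 5.992: 14.2 + 7·5.992 = 56.144.
Δq = 7.21 − 5.992 = 1.218; wedge = 70.76 − 56.144 = 14.616.
Deadweight loss = ½ × 1.218 × 14.616 = 8.90.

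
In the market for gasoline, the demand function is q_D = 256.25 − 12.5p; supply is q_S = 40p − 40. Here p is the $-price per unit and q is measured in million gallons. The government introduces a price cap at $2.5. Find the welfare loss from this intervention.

In inverse form: demand p = 20.5 − 0.08q, supply p = 1 + 0.025q.
Competitive equilibrium: 20.5 − 0.08q = 1 + 0.025q → q* = 185.7143, p* = 5.6429.
At the ceiling p = 2.5, quantity supplied = (2.5 − 1)/0.025 = 60.
Willingness to pay at q' = 60: 20.5 − 0.08·60 = 15.7.
Δq = 185.7143 − 60 = 125.7143; wedge = 15.7 − 2.5 = 13.2.
Welfare loss = ½ × 125.7143 × 13.2 = $829.71 million.

$829.71 million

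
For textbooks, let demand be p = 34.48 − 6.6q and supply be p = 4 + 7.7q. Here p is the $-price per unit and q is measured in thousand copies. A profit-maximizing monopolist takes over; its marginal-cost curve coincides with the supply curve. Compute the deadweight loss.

$3.24 thousand

Competitive equilibrium: 34.48 − 6.6q = 4 + 7.7q → q* = 2.1315, p* = 20.4123.
Marginal revenue: MR = 34.48 − 13.2q. Set MR = MC: 34.48 − 13.2q = 4 + 7.7q → q_m = 1.4584.
Price p_m = 34.48 − 6.6·1.4584 = 24.8546; MC(q_m) = 4 + 7.7·1.4584 = 15.2297.
Competitive q* = 2.1315, so Δq = 0.6731; wedge = 24.8546 − 15.2297 = 9.6249.
Deadweight loss = ½ × 0.6731 × 9.6249 = $3.24 thousand.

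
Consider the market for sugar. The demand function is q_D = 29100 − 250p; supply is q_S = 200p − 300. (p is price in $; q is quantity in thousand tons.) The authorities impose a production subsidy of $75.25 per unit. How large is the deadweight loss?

$314586.81 thousand

In inverse form: demand p = 116.4 − 0.004q, supply p = 1.5 + 0.005q.
Competitive equilibrium: 116.4 − 0.004q = 1.5 + 0.005q → q* = 12766.6667, p* = 65.3333.
The subsidy lowers effective supply by 75.25: p = 0.005q − 73.75.
New quantity: 116.4 − 0.004q = 0.005q − 73.75 → q' = 21127.7778.
Overproduction Δq = 21127.7778 − 12766.6667 = 8361.1111; wedge = subsidy = 75.25.
DWL = ½ × 8361.1111 × 75.25 = $314586.81 thousand.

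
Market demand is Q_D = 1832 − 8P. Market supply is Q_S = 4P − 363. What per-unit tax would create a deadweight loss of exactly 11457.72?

In inverse form: demand P = 229 − 0.125Q, supply P = 90.75 + 0.25Q.
Competitive equilibrium: 229 − 0.125Q = 90.75 + 0.25Q → Q* = 368.6667, P* = 182.9167.
A tax t gives ΔQ = t/0.375 and wedge t, so DWL = t²/0.75.
t²/0.75 = 11457.72 → t² = 8593.29 → t = 92.7.

92.7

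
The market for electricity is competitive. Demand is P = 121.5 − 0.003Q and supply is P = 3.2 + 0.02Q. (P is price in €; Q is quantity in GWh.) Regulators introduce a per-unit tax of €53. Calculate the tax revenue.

Competitive equilibrium: 121.5 − 0.003Q = 3.2 + 0.02Q → Q* = 5143.4783, P* = 106.0696.
With the tax, the buyer price exceeds the seller price by 53: (121.5 − 0.003Q) − (3.2 + 0.02Q) = 53 → Q' = 2839.1304.
Tax revenue = 53 × 2839.1304 = €150473.91.

€150473.91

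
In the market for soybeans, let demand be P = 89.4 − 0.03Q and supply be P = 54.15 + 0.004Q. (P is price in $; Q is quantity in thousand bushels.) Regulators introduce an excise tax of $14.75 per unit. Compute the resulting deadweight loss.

$3199.45 thousand

Competitive equilibrium: 89.4 − 0.03Q = 54.15 + 0.004Q → Q* = 1036.7647, P* = 58.2971.
With the tax, the buyer price exceeds the seller price by 14.75: (89.4 − 0.03Q) − (54.15 + 0.004Q) = 14.75 → Q' = 602.9412.
ΔQ = 1036.7647 − 602.9412 = 433.8235; the wedge equals the tax, 14.75.
Deadweight loss = ½ × 433.8235 × 14.75 = $3199.45 thousand.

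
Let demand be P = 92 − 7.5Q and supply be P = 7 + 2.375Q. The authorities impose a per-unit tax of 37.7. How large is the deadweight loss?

71.96

Competitive equilibrium: 92 − 7.5Q = 7 + 2.375Q → Q* = 8.6076, P* = 27.443.
With the tax, the buyer price exceeds the seller price by 37.7: (92 − 7.5Q) − (7 + 2.375Q) = 37.7 → Q' = 4.7899.
ΔQ = 8.6076 − 4.7899 = 3.8177; the wedge equals the tax, 37.7.
The triangle = ½ × 3.8177 × 37.7 = 71.96.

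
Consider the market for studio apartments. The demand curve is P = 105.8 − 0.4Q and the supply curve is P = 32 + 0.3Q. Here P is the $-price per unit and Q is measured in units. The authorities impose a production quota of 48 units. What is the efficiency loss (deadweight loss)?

$1154.31

Competitive equilibrium: 105.8 − 0.4Q = 32 + 0.3Q → Q* = 105.4286, P* = 63.6286.
At Q = 48: demand price = 105.8 − 0.4·48 = 86.6; supply price = 32 + 0.3·48 = 46.4.
ΔQ = 105.4286 − 48 = 57.4286; wedge = 86.6 − 46.4 = 40.2.
Deadweight loss = ½ × 57.4286 × 40.2 = $1154.31.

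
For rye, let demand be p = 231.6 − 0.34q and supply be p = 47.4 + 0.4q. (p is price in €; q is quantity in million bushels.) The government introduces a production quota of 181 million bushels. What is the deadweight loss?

Competitive equilibrium: 231.6 − 0.34q = 47.4 + 0.4q → q* = 248.9189, p* = 146.9676.
At q = 181: demand price = 231.6 − 0.34·181 = 170.06; supply price = 47.4 + 0.4·181 = 119.8.
Δq = 248.9189 − 181 = 67.9189; wedge = 170.06 − 119.8 = 50.26.
DWL = ½ × 67.9189 × 50.26 = €1706.80 million.

€1706.80 million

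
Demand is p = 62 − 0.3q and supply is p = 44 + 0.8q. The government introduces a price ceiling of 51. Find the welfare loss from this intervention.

Competitive equilibrium: 62 − 0.3q = 44 + 0.8q → q* = 16.3636, p* = 57.0909.
At the ceiling p = 51, quantity supplied = (51 − 44)/0.8 = 8.75.
Willingness to pay at q' = 8.75: 62 − 0.3·8.75 = 59.375.
Δq = 16.3636 − 8.75 = 7.6136; wedge = 59.375 − 51 = 8.375.
The triangle = ½ × 7.6136 × 8.375 = 31.88.

31.88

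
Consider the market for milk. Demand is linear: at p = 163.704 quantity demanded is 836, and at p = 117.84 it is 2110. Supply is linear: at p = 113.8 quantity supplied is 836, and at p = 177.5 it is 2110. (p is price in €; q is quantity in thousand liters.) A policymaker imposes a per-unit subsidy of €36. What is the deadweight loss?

€7534.88 thousand

Demand slope = (117.84 − 163.704)/(2110 − 836) = −0.036, so p = 193.8 − 0.036q.
Supply slope = (177.5 − 113.8)/(2110 − 836) = 0.05, so p = 72 + 0.05q.
Competitive equilibrium: 193.8 − 0.036q = 72 + 0.05q → q* = 1416.2791, p* = 142.814.
The subsidy lowers effective supply by 36: p = 36 + 0.05q.
New quantity: 193.8 − 0.036q = 36 + 0.05q → q' = 1834.8837.
Overproduction Δq = 1834.8837 − 1416.2791 = 418.6046; wedge = subsidy = 36.
Deadweight loss = ½ × 418.6046 × 36 = €7534.88 thousand.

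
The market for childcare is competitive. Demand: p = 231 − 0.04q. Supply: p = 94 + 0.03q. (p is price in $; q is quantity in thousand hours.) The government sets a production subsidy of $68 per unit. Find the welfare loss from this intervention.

$33028.57 thousand

Competitive equilibrium: 231 − 0.04q = 94 + 0.03q → q* = 1957.1429, p* = 152.7143.
The subsidy lowers effective supply by 68: p = 26 + 0.03q.
New quantity: 231 − 0.04q = 26 + 0.03q → q' = 2928.5714.
Overproduction Δq = 2928.5714 − 1957.1429 = 971.4285; wedge = subsidy = 68.
Welfare loss = ½ × 971.4285 × 68 = $33028.57 thousand.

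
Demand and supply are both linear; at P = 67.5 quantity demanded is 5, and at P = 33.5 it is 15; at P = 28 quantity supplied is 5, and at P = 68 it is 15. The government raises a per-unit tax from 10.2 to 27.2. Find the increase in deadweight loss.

42.96

Demand slope = (33.5 − 67.5)/(15 − 5) = −3.4, so P = 84.5 − 3.4Q.
Supply slope = (68 − 28)/(15 − 5) = 4, so P = 8 + 4Q.
Competitive equilibrium: 84.5 − 3.4Q = 8 + 4Q → Q* = 10.3378, P* = 49.3514.
For a per-unit tax t: ΔQ = t/7.4, so DWL = ½·t·(t/7.4) = t²/14.8.
At t = 10.2: DWL = 7.03. At t = 27.2: DWL = 49.989.
Increase = 49.989 − 7.03 = 42.96.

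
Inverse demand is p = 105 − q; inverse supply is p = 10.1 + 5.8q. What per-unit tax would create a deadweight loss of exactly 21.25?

Competitive equilibrium: 105 − q = 10.1 + 5.8q → q* = 13.9559, p* = 91.0441.
A tax t gives Δq = t/6.8 and wedge t, so DWL = t²/13.6.
t²/13.6 = 21.25 → t² = 289 → t = 17.

17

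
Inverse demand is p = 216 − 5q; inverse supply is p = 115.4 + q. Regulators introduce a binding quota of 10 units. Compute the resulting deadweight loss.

137.36

Competitive equilibrium: 216 − 5q = 115.4 + q → q* = 16.7667, p* = 132.1667.
At q = 10: demand price = 216 − 5·10 = 166; supply price = 115.4 + 1·10 = 125.4.
Δq = 16.7667 − 10 = 6.7667; wedge = 166 − 125.4 = 40.6.
DWL = ½ × 6.7667 × 40.6 = 137.36.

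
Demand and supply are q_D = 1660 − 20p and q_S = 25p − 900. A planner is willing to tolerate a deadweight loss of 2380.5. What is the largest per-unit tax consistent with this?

In inverse form: demand p = 83 − 0.05q, supply p = 36 + 0.04q.
Competitive equilibrium: 83 − 0.05q = 36 + 0.04q → q* = 522.2222, p* = 56.8889.
A tax t gives Δq = t/0.09 and wedge t, so DWL = t²/0.18.
t²/0.18 = 2380.5 → t² = 428.49 → t = 20.7.

20.7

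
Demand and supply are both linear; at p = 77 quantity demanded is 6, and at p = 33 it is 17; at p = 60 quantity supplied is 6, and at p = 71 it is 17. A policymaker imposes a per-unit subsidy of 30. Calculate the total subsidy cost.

462

Demand slope = (33 − 77)/(17 − 6) = −4, so p = 101 − 4q.
Supply slope = (71 − 60)/(17 − 6) = 1, so p = 54 + q.
Competitive equilibrium: 101 − 4q = 54 + q → q* = 9.4, p* = 63.4.
The subsidy lowers effective supply by 30: p = 24 + q.
New quantity: 101 − 4q = 24 + q → q' = 15.4.
Total subsidy cost = 30 × 15.4 = 462.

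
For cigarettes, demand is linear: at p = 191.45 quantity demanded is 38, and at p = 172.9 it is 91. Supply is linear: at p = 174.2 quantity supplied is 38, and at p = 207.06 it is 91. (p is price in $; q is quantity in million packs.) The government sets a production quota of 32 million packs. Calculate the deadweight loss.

Demand slope = (172.9 − 191.45)/(91 − 38) = −0.35, so p = 204.75 − 0.35q.
Supply slope = (207.06 − 174.2)/(91 − 38) = 0.62, so p = 150.64 + 0.62q.
Competitive equilibrium: 204.75 − 0.35q = 150.64 + 0.62q → q* = 55.7835, p* = 185.2258.
At q = 32: demand price = 204.75 − 0.35·32 = 193.55; supply price = 150.64 + 0.62·32 = 170.48.
Δq = 55.7835 − 32 = 23.7835; wedge = 193.55 − 170.48 = 23.07.
DWL = ½ × 23.7835 × 23.07 = $274.34 million.

$274.34 million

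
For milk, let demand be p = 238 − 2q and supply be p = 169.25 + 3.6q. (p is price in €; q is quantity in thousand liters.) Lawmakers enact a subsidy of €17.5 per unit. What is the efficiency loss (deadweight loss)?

Competitive equilibrium: 238 − 2q = 169.25 + 3.6q → q* = 12.2768, p* = 213.4464.
The subsidy lowers effective supply by 17.5: p = 151.75 + 3.6q.
New quantity: 238 − 2q = 151.75 + 3.6q → q' = 15.4018.
Overproduction Δq = 15.4018 − 12.2768 = 3.125; wedge = subsidy = 17.5.
DWL = ½ × 3.125 × 17.5 = €27.34 thousand.

€27.34 thousand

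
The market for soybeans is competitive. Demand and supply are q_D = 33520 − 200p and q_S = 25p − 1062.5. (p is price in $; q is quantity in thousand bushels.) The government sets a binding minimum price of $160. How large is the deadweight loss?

$35721 thousand

In inverse form: demand p = 167.6 − 0.005q, supply p = 42.5 + 0.04q.
Competitive equilibrium: 167.6 − 0.005q = 42.5 + 0.04q → q* = 2780, p* = 153.7.
At the floor p = 160, quantity demanded = (167.6 − 160)/0.005 = 1520.
Sellers' marginal cost at q' = 1520: 42.5 + 0.04·1520 = 103.3.
Δq = 2780 − 1520 = 1260; wedge = 160 − 103.3 = 56.7.
The triangle = ½ × 1260 × 56.7 = $35721 thousand.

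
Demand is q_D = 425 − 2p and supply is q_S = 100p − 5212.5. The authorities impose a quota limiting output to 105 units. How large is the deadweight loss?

11187.82

In inverse form: demand p = 212.5 − 0.5q, supply p = 52.125 + 0.01q.
Competitive equilibrium: 212.5 − 0.5q = 52.125 + 0.01q → q* = 314.4608, p* = 55.2696.
At q = 105: demand price = 212.5 − 0.5·105 = 160; supply price = 52.125 + 0.01·105 = 53.175.
Δq = 314.4608 − 105 = 209.4608; wedge = 160 − 53.175 = 106.825.
Welfare loss = ½ × 209.4608 × 106.825 = 11187.82.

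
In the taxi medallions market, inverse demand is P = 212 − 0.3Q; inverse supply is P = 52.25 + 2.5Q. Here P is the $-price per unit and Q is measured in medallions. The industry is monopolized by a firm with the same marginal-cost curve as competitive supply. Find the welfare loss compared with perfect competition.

Competitive equilibrium: 212 − 0.3Q = 52.25 + 2.5Q → Q* = 57.0536, P* = 194.8839.
Marginal revenue: MR = 212 − 0.6Q. Set MR = MC: 212 − 0.6Q = 52.25 + 2.5Q → Q_m = 51.5323.
Price P_m = 212 − 0.3·51.5323 = 196.5403; MC(Q_m) = 52.25 + 2.5·51.5323 = 181.0808.
Competitive Q* = 57.0536, so ΔQ = 5.5213; wedge = 196.5403 − 181.0808 = 15.4595.
The triangle = ½ × 5.5213 × 15.4595 = $42.68.

$42.68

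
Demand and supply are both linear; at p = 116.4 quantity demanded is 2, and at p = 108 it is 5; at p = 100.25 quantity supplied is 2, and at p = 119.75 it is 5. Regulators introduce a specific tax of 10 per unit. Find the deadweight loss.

5.38

Demand slope = (108 − 116.4)/(5 − 2) = −2.8, so p = 122 − 2.8q.
Supply slope = (119.75 − 100.25)/(5 − 2) = 6.5, so p = 87.25 + 6.5q.
Competitive equilibrium: 122 − 2.8q = 87.25 + 6.5q → q* = 3.7366, p* = 111.5376.
With the tax, the buyer price exceeds the seller price by 10: (122 − 2.8q) − (87.25 + 6.5q) = 10 → q' = 2.6613.
Δq = 3.7366 − 2.6613 = 1.0753; the wedge equals the tax, 10.
Welfare loss = ½ × 1.0753 × 10 = 5.38.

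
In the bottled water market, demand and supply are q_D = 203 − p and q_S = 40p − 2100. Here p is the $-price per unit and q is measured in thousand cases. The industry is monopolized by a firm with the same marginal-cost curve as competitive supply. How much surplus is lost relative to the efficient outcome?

$2694.44 thousand

In inverse form: demand p = 203 − q, supply p = 52.5 + 0.025q.
Competitive equilibrium: 203 − q = 52.5 + 0.025q → q* = 146.8293, p* = 56.1707.
Marginal revenue: MR = 203 − 2q. Set MR = MC: 203 − 2q = 52.5 + 0.025q → q_m = 74.321.
Price p_m = 203 − 1·74.321 = 128.679; MC(q_m) = 52.5 + 0.025·74.321 = 54.358.
Competitive q* = 146.8293, so Δq = 72.5083; wedge = 128.679 − 54.358 = 74.321.
Deadweight loss = ½ × 72.5083 × 74.321 = $2694.44 thousand.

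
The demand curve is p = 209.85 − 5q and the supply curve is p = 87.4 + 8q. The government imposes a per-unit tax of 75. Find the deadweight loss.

216.35

Competitive equilibrium: 209.85 − 5q = 87.4 + 8q → q* = 9.4192, p* = 162.7538.
With the tax, the buyer price exceeds the seller price by 75: (209.85 − 5q) − (87.4 + 8q) = 75 → q' = 3.65.
Δq = 9.4192 − 3.65 = 5.7692; the wedge equals the tax, 75.
Welfare loss = ½ × 5.7692 × 75 = 216.35.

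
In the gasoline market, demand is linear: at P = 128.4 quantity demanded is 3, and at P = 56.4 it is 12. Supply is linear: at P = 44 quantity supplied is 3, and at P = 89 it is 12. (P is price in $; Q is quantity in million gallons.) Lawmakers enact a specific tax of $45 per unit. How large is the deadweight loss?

$77.88 million

Demand slope = (56.4 − 128.4)/(12 − 3) = −8, so P = 152.4 − 8Q.
Supply slope = (89 − 44)/(12 − 3) = 5, so P = 29 + 5Q.
Competitive equilibrium: 152.4 − 8Q = 29 + 5Q → Q* = 9.4923, P* = 76.4615.
With the tax, the buyer price exceeds the seller price by 45: (152.4 − 8Q) − (29 + 5Q) = 45 → Q' = 6.0308.
ΔQ = 9.4923 − 6.0308 = 3.4615; the wedge equals the tax, 45.
Welfare loss = ½ × 3.4615 × 45 = $77.88 million.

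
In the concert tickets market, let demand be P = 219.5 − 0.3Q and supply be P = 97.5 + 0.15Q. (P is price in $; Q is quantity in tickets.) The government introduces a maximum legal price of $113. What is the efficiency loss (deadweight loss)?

Competitive equilibrium: 219.5 − 0.3Q = 97.5 + 0.15Q → Q* = 271.1111, P* = 138.1667.
At the ceiling P = 113, quantity supplied = (113 − 97.5)/0.15 = 103.3333.
Willingness to pay at Q' = 103.3333: 219.5 − 0.3·103.3333 = 188.5.
ΔQ = 271.1111 − 103.3333 = 167.7778; wedge = 188.5 − 113 = 75.5.
Welfare loss = ½ × 167.7778 × 75.5 = $6333.61.

$6333.61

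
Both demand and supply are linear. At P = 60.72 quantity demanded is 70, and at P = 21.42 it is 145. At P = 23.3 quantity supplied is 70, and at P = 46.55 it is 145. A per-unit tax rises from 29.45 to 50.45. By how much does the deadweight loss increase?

Demand slope = (21.42 − 60.72)/(145 − 70) = −0.524, so P = 97.4 − 0.524Q.
Supply slope = (46.55 − 23.3)/(145 − 70) = 0.31, so P = 1.6 + 0.31Q.
Competitive equilibrium: 97.4 − 0.524Q = 1.6 + 0.31Q → Q* = 114.8681, P* = 37.2091.
For a per-unit tax t: ΔQ = t/0.834, so DWL = ½·t·(t/0.834) = t²/1.668.
At t = 29.45: DWL = 519.966. At t = 50.45: DWL = 1525.901.
Increase = 1525.901 − 519.966 = 1005.94.

1005.94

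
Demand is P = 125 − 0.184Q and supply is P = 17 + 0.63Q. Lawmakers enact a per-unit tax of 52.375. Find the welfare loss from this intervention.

1684.98

Competitive equilibrium: 125 − 0.184Q = 17 + 0.63Q → Q* = 132.67813, P* = 100.58722.
With the tax, the buyer price exceeds the seller price by 52.375: (125 − 0.184Q) − (17 + 0.63Q) = 52.375 → Q' = 68.33538.
ΔQ = 132.67813 − 68.33538 = 64.34275; the wedge equals the tax, 52.375.
DWL = ½ × 64.34275 × 52.375 = 1684.98.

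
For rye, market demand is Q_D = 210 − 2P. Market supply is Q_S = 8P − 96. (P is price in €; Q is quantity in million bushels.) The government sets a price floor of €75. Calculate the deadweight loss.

€2464.20 million

In inverse form: demand P = 105 − 0.5Q, supply P = 12 + 0.125Q.
Competitive equilibrium: 105 − 0.5Q = 12 + 0.125Q → Q* = 148.8, P* = 30.6.
At the floor P = 75, quantity demanded = (105 − 75)/0.5 = 60.
Sellers' marginal cost at Q' = 60: 12 + 0.125·60 = 19.5.
ΔQ = 148.8 − 60 = 88.8; wedge = 75 − 19.5 = 55.5.
DWL = ½ × 88.8 × 55.5 = €2464.20 million.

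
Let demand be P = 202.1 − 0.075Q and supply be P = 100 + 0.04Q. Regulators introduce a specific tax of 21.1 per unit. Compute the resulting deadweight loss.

Competitive equilibrium: 202.1 − 0.075Q = 100 + 0.04Q → Q* = 887.8261, P* = 135.513.
With the tax, the buyer price exceeds the seller price by 21.1: (202.1 − 0.075Q) − (100 + 0.04Q) = 21.1 → Q' = 704.3478.
ΔQ = 887.8261 − 704.3478 = 183.4783; the wedge equals the tax, 21.1.
DWL = ½ × 183.4783 × 21.1 = 1935.70.

1935.70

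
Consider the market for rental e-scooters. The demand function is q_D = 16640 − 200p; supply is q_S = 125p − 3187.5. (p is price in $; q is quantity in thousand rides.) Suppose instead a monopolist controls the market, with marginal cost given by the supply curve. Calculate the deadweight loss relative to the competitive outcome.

$9880.37 thousand

In inverse form: demand p = 83.2 − 0.005q, supply p = 25.5 + 0.008q.
Competitive equilibrium: 83.2 − 0.005q = 25.5 + 0.008q → q* = 4438.46154, p* = 61.00769.
Marginal revenue: MR = 83.2 − 0.01q. Set MR = MC: 83.2 − 0.01q = 25.5 + 0.008q → q_m = 3205.55556.
Price p_m = 83.2 − 0.005·3205.55556 = 67.17222; MC(q_m) = 25.5 + 0.008·3205.55556 = 51.14444.
Competitive q* = 4438.46154, so Δq = 1232.90598; wedge = 67.17222 − 51.14444 = 16.02778.
Welfare loss = ½ × 1232.90598 × 16.02778 = $9880.37 thousand.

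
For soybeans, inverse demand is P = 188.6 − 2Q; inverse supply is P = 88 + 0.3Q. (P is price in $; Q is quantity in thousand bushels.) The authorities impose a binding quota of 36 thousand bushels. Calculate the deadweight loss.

Competitive equilibrium: 188.6 − 2Q = 88 + 0.3Q → Q* = 43.7391, P* = 101.1217.
At Q = 36: demand price = 188.6 − 2·36 = 116.6; supply price = 88 + 0.3·36 = 98.8.
ΔQ = 43.7391 − 36 = 7.7391; wedge = 116.6 − 98.8 = 17.8.
Deadweight loss = ½ × 7.7391 × 17.8 = $68.88 thousand.

$68.88 thousand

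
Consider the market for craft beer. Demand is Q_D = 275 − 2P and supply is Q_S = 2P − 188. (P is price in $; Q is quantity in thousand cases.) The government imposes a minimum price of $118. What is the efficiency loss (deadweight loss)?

$10.125 thousand

In inverse form: demand P = 137.5 − 0.5Q, supply P = 94 + 0.5Q.
Competitive equilibrium: 137.5 − 0.5Q = 94 + 0.5Q → Q* = 43.5, P* = 115.75.
At the floor P = 118, quantity demanded = (137.5 − 118)/0.5 = 39.
Sellers' marginal cost at Q' = 39: 94 + 0.5·39 = 113.5.
ΔQ = 43.5 − 39 = 4.5; wedge = 118 − 113.5 = 4.5.
DWL = ½ × 4.5 × 4.5 = $10.125 thousand.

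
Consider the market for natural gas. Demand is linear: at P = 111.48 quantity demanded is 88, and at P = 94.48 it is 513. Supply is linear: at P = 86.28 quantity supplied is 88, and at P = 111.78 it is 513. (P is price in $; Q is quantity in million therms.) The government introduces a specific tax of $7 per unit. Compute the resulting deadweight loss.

$245 million

Demand slope = (94.48 − 111.48)/(513 − 88) = −0.04, so P = 115 − 0.04Q.
Supply slope = (111.78 − 86.28)/(513 − 88) = 0.06, so P = 81 + 0.06Q.
Competitive equilibrium: 115 − 0.04Q = 81 + 0.06Q → Q* = 340, P* = 101.4.
With the tax, the buyer price exceeds the seller price by 7: (115 − 0.04Q) − (81 + 0.06Q) = 7 → Q' = 270.
ΔQ = 340 − 270 = 70; the wedge equals the tax, 7.
Deadweight loss = ½ × 70 × 7 = $245 million.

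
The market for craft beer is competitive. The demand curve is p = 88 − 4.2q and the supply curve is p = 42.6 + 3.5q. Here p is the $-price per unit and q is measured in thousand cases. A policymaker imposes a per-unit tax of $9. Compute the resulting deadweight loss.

$5.26 thousand

Competitive equilibrium: 88 − 4.2q = 42.6 + 3.5q → q* = 5.8961, p* = 63.2364.
With the tax, the buyer price exceeds the seller price by 9: (88 − 4.2q) − (42.6 + 3.5q) = 9 → q' = 4.7273.
Δq = 5.8961 − 4.7273 = 1.1688; the wedge equals the tax, 9.
Deadweight loss = ½ × 1.1688 × 9 = $5.26 thousand.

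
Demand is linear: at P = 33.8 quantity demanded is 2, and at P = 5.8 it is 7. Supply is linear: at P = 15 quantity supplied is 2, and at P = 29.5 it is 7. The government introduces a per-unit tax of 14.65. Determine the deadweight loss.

Demand slope = (5.8 − 33.8)/(7 − 2) = −5.6, so P = 45 − 5.6Q.
Supply slope = (29.5 − 15)/(7 − 2) = 2.9, so P = 9.2 + 2.9Q.
Competitive equilibrium: 45 − 5.6Q = 9.2 + 2.9Q → Q* = 4.21176, P* = 21.41412.
With the tax, the buyer price exceeds the seller price by 14.65: (45 − 5.6Q) − (9.2 + 2.9Q) = 14.65 → Q' = 2.48824.
ΔQ = 4.21176 − 2.48824 = 1.72352; the wedge equals the tax, 14.65.
DWL = ½ × 1.72352 × 14.65 = 12.62.

12.62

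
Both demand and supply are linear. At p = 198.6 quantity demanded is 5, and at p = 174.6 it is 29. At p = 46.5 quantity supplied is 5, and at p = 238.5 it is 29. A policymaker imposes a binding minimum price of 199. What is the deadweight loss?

Demand slope = (174.6 − 198.6)/(29 − 5) = −1, so p = 203.6 − q.
Supply slope = (238.5 − 46.5)/(29 − 5) = 8, so p = 6.5 + 8q.
Competitive equilibrium: 203.6 − q = 6.5 + 8q → q* = 21.9, p* = 181.7.
At the floor p = 199, quantity demanded = (203.6 − 199)/1 = 4.6.
Sellers' marginal cost at q' = 4.6: 6.5 + 8·4.6 = 43.3.
Δq = 21.9 − 4.6 = 17.3; wedge = 199 − 43.3 = 155.7.
Welfare loss = ½ × 17.3 × 155.7 = 1346.805.

1346.805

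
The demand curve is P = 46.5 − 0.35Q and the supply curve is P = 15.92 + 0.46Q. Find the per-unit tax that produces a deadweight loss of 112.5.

13.5

Competitive equilibrium: 46.5 − 0.35Q = 15.92 + 0.46Q → Q* = 37.7531, P* = 33.2864.
A tax t gives ΔQ = t/0.81 and wedge t, so DWL = t²/1.62.
t²/1.62 = 112.5 → t² = 182.25 → t = 13.5.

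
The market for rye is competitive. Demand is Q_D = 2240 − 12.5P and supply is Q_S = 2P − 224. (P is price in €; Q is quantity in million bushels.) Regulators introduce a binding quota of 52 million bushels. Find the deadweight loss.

In inverse form: demand P = 179.2 − 0.08Q, supply P = 112 + 0.5Q.
Competitive equilibrium: 179.2 − 0.08Q = 112 + 0.5Q → Q* = 115.8621, P* = 169.931.
At Q = 52: demand price = 179.2 − 0.08·52 = 175.04; supply price = 112 + 0.5·52 = 138.
ΔQ = 115.8621 − 52 = 63.8621; wedge = 175.04 − 138 = 37.04.
Deadweight loss = ½ × 63.8621 × 37.04 = €1182.73 million.

€1182.73 million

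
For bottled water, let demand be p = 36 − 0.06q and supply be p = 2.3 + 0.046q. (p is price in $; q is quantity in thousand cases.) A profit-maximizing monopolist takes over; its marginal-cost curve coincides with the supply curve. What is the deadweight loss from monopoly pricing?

$699.86 thousand

Competitive equilibrium: 36 − 0.06q = 2.3 + 0.046q → q* = 317.9245, p* = 16.9245.
Marginal revenue: MR = 36 − 0.12q. Set MR = MC: 36 − 0.12q = 2.3 + 0.046q → q_m = 203.012.
Price p_m = 36 − 0.06·203.012 = 23.8193; MC(q_m) = 2.3 + 0.046·203.012 = 11.6386.
Competitive q* = 317.9245, so Δq = 114.9125; wedge = 23.8193 − 11.6386 = 12.1807.
DWL = ½ × 114.9125 × 12.1807 = $699.86 thousand.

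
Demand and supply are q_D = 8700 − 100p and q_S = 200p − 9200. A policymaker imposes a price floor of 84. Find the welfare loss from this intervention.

In inverse form: demand p = 87 − 0.01q, supply p = 46 + 0.005q.
Competitive equilibrium: 87 − 0.01q = 46 + 0.005q → q* = 2733.3333, p* = 59.6667.
At the floor p = 84, quantity demanded = (87 − 84)/0.01 = 300.
Sellers' marginal cost at q' = 300: 46 + 0.005·300 = 47.5.
Δq = 2733.3333 − 300 = 2433.3333; wedge = 84 − 47.5 = 36.5.
The triangle = ½ × 2433.3333 × 36.5 = 44408.33.

44408.33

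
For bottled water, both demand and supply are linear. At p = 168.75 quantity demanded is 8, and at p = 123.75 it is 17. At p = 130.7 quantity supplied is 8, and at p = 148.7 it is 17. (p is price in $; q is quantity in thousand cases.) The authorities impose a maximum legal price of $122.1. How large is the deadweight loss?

$331.74 thousand

Demand slope = (123.75 − 168.75)/(17 − 8) = −5, so p = 208.75 − 5q.
Supply slope = (148.7 − 130.7)/(17 − 8) = 2, so p = 114.7 + 2q.
Competitive equilibrium: 208.75 − 5q = 114.7 + 2q → q* = 13.4357, p* = 141.5714.
At the ceiling p = 122.1, quantity supplied = (122.1 − 114.7)/2 = 3.7.
Willingness to pay at q' = 3.7: 208.75 − 5·3.7 = 190.25.
Δq = 13.4357 − 3.7 = 9.7357; wedge = 190.25 − 122.1 = 68.15.
DWL = ½ × 9.7357 × 68.15 = $331.74 thousand.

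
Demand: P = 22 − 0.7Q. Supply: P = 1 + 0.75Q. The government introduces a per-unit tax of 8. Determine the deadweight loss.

22.07

Competitive equilibrium: 22 − 0.7Q = 1 + 0.75Q → Q* = 14.4828, P* = 11.8621.
With the tax, the buyer price exceeds the seller price by 8: (22 − 0.7Q) − (1 + 0.75Q) = 8 → Q' = 8.9655.
ΔQ = 14.4828 − 8.9655 = 5.5173; the wedge equals the tax, 8.
DWL = ½ × 5.5173 × 8 = 22.07.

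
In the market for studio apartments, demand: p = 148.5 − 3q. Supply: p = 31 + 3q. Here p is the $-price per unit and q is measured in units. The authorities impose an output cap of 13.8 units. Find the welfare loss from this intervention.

Competitive equilibrium: 148.5 − 3q = 31 + 3q → q* = 19.5833, p* = 89.75.
At q = 13.8: demand price = 148.5 − 3·13.8 = 107.1; supply price = 31 + 3·13.8 = 72.4.
Δq = 19.5833 − 13.8 = 5.7833; wedge = 107.1 − 72.4 = 34.7.
DWL = ½ × 5.7833 × 34.7 = $100.34.

$100.34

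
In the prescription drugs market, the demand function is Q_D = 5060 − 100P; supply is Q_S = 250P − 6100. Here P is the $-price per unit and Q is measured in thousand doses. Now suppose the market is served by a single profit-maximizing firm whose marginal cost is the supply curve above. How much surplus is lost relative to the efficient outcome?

In inverse form: demand P = 50.6 − 0.01Q, supply P = 24.4 + 0.004Q.
Competitive equilibrium: 50.6 − 0.01Q = 24.4 + 0.004Q → Q* = 1871.42857, P* = 31.88571.
Marginal revenue: MR = 50.6 − 0.02Q. Set MR = MC: 50.6 − 0.02Q = 24.4 + 0.004Q → Q_m = 1091.66667.
Price P_m = 50.6 − 0.01·1091.66667 = 39.68333; MC(Q_m) = 24.4 + 0.004·1091.66667 = 28.76667.
Competitive Q* = 1871.42857, so ΔQ = 779.7619; wedge = 39.68333 − 28.76667 = 10.91666.
The triangle = ½ × 779.7619 × 10.91666 = $4256.20 thousand.

$4256.20 thousand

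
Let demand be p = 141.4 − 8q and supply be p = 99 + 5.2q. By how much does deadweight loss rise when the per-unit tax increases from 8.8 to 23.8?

18.52

Competitive equilibrium: 141.4 − 8q = 99 + 5.2q → q* = 3.2121, p* = 115.703.
For a per-unit tax t: Δq = t/13.2, so DWL = ½·t·(t/13.2) = t²/26.4.
At t = 8.8: DWL = 2.933. At t = 23.8: DWL = 21.456.
Increase = 21.456 − 2.933 = 18.52.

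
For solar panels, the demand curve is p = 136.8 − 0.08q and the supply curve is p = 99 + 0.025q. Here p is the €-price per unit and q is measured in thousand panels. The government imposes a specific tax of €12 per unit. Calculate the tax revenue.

€2948.57 thousand

Competitive equilibrium: 136.8 − 0.08q = 99 + 0.025q → q* = 360, p* = 108.
With the tax, the buyer price exceeds the seller price by 12: (136.8 − 0.08q) − (99 + 0.025q) = 12 → q' = 245.7143.
Tax revenue = 12 × 245.7143 = €2948.57 thousand.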